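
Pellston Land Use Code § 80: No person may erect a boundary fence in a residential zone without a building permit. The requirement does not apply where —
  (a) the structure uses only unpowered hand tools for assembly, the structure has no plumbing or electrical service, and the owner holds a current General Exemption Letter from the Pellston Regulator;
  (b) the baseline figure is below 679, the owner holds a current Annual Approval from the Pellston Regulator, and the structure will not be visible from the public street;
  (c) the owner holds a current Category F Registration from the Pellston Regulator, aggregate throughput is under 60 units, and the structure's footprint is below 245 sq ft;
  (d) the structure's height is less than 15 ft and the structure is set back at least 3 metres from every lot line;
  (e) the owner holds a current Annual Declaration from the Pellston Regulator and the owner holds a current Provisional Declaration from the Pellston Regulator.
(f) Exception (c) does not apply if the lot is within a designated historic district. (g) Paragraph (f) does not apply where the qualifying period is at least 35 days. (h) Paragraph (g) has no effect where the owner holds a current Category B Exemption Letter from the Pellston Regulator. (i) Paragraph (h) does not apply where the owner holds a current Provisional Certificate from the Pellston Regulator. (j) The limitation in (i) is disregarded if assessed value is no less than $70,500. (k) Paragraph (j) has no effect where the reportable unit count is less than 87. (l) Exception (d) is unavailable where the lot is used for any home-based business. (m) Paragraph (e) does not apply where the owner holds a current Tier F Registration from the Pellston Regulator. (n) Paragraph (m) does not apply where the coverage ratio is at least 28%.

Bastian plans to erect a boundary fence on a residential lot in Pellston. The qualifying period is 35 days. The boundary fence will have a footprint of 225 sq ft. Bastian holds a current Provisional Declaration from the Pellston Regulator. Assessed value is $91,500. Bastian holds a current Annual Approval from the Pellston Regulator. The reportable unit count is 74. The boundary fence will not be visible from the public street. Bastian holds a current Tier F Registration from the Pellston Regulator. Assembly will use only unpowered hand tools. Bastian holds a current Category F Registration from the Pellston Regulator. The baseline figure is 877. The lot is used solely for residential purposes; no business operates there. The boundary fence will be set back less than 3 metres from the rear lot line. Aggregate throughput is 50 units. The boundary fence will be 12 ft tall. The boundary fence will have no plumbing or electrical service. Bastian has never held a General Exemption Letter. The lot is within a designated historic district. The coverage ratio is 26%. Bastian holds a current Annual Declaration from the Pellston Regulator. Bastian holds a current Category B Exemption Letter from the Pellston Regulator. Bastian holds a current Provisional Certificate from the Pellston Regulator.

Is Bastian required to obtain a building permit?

Exception (a) does not apply: there is no General Exemption Letter in force.
Exception (b) fails — the baseline figure is 877, not below 679.
Exception (c)'s conditions are all satisfied: a current Category F Registration is held; aggregate throughput is 50 units, under the 60 units limit; the structure's footprint is 225 sq ft, below the 245 sq ft limit. Considering the limiting provisions: (f) operates (the lot is in a historic district), but is overridden by (g): (g) operates against (f): the qualifying period is 35 days, meeting the 35 days threshold. (h) would limit (g) — a current Category B Exemption Letter is held — but (i) sets (h) aside: (i) operates against (h): a current Provisional Certificate is held. (j) would limit (i) — assessed value is $91,500, meeting the $70,500 threshold — but (k) sets (j) aside: (k) is triggered — the reportable unit count is 74, less than the 87 limit. (c) remains available.
Exception (d) does not apply: the rear setback is under 3 m.
Exception (e): a current Annual Declaration is held; a current Provisional Declaration is held — every condition holds. But applying paragraphs (m)–(n): (m) operates against (e): a current Tier F Registration is held. (n) does not operate here (the coverage ratio is 26%, short of 28%), so (m) stands. So (e) is unavailable.

No — exception (c) applies; Bastian does not need a building permit.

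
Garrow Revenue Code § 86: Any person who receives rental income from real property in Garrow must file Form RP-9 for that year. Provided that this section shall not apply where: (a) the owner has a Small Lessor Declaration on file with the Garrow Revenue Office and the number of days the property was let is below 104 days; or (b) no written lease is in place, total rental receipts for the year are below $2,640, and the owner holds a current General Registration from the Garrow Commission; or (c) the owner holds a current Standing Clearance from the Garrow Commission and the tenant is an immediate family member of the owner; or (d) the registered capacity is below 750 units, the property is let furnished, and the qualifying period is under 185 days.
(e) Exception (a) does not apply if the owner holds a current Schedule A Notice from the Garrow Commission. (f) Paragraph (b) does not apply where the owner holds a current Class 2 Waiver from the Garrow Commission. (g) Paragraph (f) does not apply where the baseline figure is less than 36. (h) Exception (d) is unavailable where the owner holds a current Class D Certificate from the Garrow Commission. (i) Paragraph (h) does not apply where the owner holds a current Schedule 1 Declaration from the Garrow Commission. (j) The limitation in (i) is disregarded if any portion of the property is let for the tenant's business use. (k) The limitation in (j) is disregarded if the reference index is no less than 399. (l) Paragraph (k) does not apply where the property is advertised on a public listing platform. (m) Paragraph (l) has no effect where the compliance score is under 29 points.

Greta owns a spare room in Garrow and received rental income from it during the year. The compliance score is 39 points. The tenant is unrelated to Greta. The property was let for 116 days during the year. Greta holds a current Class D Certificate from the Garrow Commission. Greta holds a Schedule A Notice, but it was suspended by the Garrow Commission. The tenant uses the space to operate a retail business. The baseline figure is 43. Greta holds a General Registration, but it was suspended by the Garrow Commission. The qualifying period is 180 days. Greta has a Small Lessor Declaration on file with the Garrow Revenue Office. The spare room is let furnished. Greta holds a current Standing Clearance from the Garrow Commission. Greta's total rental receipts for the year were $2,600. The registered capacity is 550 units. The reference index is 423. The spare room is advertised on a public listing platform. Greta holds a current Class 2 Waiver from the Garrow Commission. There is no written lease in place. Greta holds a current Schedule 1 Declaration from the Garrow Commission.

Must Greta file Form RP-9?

Exception (a) does not apply: the number of days the property was let is 116 days, not below 104 days.
Exception (b) fails — there is no General Registration in force.
Exception (c) does not apply: the tenant is unrelated to the owner.
Exception (d)'s conditions are all satisfied: the registered capacity is 550 units, below the 750 units limit; the property is let furnished; the qualifying period is 180 days, under the 185 days limit. However, paragraphs (h)–(m) must be considered: (h) is engaged — a current Class D Certificate is held. (i) would limit (h) — a current Schedule 1 Declaration is held — but (j) sets (i) aside: (j) operates against (i): the space is let for business use. (k) would limit (j) — the reference index is 423, meeting the 399 threshold — but (l) sets (k) aside: (l) is triggered — the property is publicly advertised. (m), which would lift (l), is not triggered — the compliance score is 39 points, not under 29 points. Exception (d) does not apply.
None of the exceptions is available; § 86 applies in full.

Yes — Greta must file Form RP-9.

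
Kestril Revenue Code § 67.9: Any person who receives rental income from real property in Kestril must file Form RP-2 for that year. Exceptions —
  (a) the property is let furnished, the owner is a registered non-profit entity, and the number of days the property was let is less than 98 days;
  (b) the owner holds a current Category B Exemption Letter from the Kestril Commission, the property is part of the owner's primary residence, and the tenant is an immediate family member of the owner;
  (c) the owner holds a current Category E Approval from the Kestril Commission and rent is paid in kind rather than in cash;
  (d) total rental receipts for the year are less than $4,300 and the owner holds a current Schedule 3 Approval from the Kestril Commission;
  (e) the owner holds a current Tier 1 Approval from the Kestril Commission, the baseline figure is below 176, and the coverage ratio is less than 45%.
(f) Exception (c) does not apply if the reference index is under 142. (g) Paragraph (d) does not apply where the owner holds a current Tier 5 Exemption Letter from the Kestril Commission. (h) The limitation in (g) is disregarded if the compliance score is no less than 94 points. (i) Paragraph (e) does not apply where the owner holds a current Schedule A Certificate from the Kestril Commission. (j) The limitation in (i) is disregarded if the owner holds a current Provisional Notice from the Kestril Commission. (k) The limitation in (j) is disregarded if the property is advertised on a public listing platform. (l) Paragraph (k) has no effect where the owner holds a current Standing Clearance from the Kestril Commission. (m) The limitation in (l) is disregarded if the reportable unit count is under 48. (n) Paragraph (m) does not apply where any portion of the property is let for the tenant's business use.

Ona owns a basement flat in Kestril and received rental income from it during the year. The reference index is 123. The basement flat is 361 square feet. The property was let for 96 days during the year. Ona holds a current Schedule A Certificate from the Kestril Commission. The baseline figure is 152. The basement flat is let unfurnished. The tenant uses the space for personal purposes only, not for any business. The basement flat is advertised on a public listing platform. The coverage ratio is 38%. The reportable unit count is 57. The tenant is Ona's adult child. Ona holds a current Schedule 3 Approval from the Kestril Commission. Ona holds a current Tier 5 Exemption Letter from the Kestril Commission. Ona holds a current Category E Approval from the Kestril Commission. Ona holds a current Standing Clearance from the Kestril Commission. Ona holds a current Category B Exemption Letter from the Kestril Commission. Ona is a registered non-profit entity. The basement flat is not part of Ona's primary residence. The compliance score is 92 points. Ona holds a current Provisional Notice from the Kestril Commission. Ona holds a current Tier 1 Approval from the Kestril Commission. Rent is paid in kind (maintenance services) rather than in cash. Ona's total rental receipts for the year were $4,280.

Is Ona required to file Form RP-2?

Exception (a) requires that the property is let furnished; but the property is let unfurnished, so (a) is unavailable.
Exception (b) fails — the basement flat is not part of the primary residence.
Exception (c): a current Category E Approval is held; rent is paid in kind — every condition holds. However, paragraph (f) must be considered: (f) operates — the reference index is 123, under the 142 limit. Exception (c) does not apply.
Exception (d): total rental receipts for the year are $4,280, less than the $4,300 limit; a current Schedule 3 Approval is held — every condition holds. However, paragraphs (g)–(h) must be considered: (g) operates against (d): a current Tier 5 Exemption Letter is held. (h), which would lift (g), is inapplicable — the compliance score is 92 points, short of 94 points. Exception (d) does not apply.
All of (e)'s requirements are met (a current Tier 1 Approval is held; the baseline figure is 152, below the 176 limit; the coverage ratio is 38%, less than the 45% limit). Considering the limiting provisions: (i) is triggered (a current Schedule A Certificate is held), but is itself disapplied by (j): (j) operates — a current Provisional Notice is held. (k) would limit (j) — the property is publicly advertised — but (l) sets (k) aside: (l) operates — a current Standing Clearance is held. (m) is not triggered (the reportable unit count is 57, not under 48), so (l) stands. Exception (e) stands.

No — exception (e) applies; Ona is not required to file Form RP-2.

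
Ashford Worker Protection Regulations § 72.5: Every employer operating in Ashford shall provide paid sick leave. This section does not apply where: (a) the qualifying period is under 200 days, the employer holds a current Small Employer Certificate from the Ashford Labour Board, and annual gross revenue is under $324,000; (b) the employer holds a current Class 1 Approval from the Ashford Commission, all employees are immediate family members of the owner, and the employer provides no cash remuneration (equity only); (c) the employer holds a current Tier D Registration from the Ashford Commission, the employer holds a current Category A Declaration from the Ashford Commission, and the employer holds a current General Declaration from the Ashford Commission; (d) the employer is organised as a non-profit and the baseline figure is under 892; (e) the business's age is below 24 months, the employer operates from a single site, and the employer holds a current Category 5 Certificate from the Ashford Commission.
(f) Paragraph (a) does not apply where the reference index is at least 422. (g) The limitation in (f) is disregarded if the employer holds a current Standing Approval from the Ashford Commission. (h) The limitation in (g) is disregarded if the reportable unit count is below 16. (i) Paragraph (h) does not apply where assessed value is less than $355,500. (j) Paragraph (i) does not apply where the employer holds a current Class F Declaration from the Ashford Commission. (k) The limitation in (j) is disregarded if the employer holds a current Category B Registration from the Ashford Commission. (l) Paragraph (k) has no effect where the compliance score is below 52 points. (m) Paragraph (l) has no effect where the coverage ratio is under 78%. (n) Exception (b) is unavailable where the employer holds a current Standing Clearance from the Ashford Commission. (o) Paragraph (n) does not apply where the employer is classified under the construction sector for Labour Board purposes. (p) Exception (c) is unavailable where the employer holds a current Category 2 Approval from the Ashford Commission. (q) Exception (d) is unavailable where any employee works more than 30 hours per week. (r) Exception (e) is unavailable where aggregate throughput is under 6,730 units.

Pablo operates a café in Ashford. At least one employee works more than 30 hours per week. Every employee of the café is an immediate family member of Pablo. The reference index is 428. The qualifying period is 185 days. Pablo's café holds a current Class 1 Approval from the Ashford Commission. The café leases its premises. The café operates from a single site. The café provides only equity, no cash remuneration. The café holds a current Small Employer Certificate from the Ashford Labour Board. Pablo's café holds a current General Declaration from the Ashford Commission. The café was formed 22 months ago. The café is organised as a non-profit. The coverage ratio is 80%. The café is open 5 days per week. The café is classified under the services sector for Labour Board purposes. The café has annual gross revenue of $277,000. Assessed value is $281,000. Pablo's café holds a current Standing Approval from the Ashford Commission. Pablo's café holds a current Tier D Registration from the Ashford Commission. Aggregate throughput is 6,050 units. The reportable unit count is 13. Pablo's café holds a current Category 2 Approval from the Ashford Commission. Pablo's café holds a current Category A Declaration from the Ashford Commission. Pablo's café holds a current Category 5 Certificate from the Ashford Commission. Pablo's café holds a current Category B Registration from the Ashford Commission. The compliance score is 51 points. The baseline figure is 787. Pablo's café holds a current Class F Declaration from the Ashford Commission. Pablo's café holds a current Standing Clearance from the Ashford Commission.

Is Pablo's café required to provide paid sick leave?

Exception (a)'s conditions are all satisfied: the qualifying period is 185 days, under the 200 days limit; a current Small Employer Certificate is held; annual gross revenue is $277,000, under the $324,000 limit. But: (f) operates — the reference index is 428, meeting the 422 threshold. (g) would limit (f) — a current Standing Approval is held — but (h) sets (g) aside: (h) is triggered — the reportable unit count is 13, below the 16 limit. (i) would limit (h) — assessed value is $281,000, less than the $355,500 limit — but (j) sets (i) aside: (j) operates against (i): a current Class F Declaration is held. (k) would limit (j) — a current Category B Registration is held — but (l) sets (k) aside: (l) is engaged — the compliance score is 51 points, below the 52 points limit. (m) does not operate here (the coverage ratio is 80%, not under 78%), so (l) stands. Exception (a) does not apply.
All of (b)'s requirements are met (a current Class 1 Approval is held; every employee is an immediate family member; remuneration is equity-only). However, paragraphs (n)–(o) must be considered: (n) operates — a current Standing Clearance is held. (o), which would lift (n), is not engaged — the café is classified under the services sector. (b) is therefore removed.
Exception (c)'s conditions are all satisfied: a current Tier D Registration is held; a current Category A Declaration is held; a current General Declaration is held. However, paragraph (p) must be considered: (p) applies — a current Category 2 Approval is held. Exception (c) does not apply.
Exception (d)'s conditions are all satisfied: the employer is a non-profit; the baseline figure is 787, under the 892 limit. Turning to paragraph (q): (q) is engaged — at least one employee exceeds 30 hours/week. Exception (d) does not apply.
Exception (e)'s conditions are all satisfied: the business's age is 22 months, below the 24 months limit; the employer operates from a single site; a current Category 5 Certificate is held. Turning to paragraph (r): (r) operates against (e): aggregate throughput is 6,050 units, under the 6,730 units limit. Exception (e) does not apply.
Every exception is unavailable, so the rule governs.

Yes — Pablo's café must provide paid sick leave.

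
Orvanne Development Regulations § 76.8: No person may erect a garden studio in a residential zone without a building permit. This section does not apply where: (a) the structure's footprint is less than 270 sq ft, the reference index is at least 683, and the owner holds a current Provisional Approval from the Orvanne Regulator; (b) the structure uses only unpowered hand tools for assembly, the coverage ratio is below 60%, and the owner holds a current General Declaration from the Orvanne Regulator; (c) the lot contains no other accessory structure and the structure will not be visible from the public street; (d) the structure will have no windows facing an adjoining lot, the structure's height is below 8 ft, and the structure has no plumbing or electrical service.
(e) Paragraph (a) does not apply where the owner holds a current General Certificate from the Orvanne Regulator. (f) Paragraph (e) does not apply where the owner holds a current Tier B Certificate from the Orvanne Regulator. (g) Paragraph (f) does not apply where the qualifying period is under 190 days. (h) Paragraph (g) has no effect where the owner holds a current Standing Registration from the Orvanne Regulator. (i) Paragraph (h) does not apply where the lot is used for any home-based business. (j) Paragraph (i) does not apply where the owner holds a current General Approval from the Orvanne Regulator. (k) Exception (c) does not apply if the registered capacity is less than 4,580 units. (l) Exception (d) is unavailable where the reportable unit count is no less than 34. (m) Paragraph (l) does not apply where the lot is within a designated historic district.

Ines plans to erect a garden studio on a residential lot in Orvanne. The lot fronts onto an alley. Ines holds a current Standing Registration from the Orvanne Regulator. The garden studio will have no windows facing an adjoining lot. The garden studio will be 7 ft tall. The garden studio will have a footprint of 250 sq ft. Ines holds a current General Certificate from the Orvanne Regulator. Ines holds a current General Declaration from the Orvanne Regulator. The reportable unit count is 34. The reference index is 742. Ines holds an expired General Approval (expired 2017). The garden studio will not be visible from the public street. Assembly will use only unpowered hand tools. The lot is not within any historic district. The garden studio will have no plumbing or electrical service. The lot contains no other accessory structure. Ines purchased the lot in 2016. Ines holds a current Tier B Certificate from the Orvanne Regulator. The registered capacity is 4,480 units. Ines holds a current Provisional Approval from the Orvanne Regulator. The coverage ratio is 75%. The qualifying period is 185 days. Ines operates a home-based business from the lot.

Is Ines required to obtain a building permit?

Yes — Ines must obtain a building permit.

Exception (a): the structure's footprint is 250 sq ft, less than the 270 sq ft limit; the reference index is 742, meeting the 683 threshold; a current Provisional Approval is held — every condition holds. However, paragraphs (e)–(j) must be considered: (e) is engaged — a current General Certificate is held. (f) operates (a current Tier B Certificate is held), but yields to (g): (g) operates against (f): the qualifying period is 185 days, under the 190 days limit. (h) would limit (g) — a current Standing Registration is held — but (i) sets (h) aside: (i) is engaged — a home-based business operates on the lot. (j), which would lift (i), is not engaged — no current General Approval is held. (a) is therefore removed.
Exception (b) fails — the coverage ratio is 75%, not below 60%.
Exception (c)'s conditions are all satisfied: the lot has no other accessory structure; the structure will not be visible from the street. Turning to paragraph (k): (k) applies — the registered capacity is 4,480 units, less than the 4,580 units limit. So (c) is unavailable.
Exception (d): no windows face an adjoining lot; the structure's height is 7 ft, below the 8 ft limit; there is no plumbing or electrical service — every condition holds. However, paragraphs (l)–(m) must be considered: (l) operates against (d): the reportable unit count is 34, meeting the 34 threshold. (m), which would lift (l), is inapplicable — the lot is not in a historic district. (d) is therefore removed.
None of the exceptions is available; § 76.8 applies in full.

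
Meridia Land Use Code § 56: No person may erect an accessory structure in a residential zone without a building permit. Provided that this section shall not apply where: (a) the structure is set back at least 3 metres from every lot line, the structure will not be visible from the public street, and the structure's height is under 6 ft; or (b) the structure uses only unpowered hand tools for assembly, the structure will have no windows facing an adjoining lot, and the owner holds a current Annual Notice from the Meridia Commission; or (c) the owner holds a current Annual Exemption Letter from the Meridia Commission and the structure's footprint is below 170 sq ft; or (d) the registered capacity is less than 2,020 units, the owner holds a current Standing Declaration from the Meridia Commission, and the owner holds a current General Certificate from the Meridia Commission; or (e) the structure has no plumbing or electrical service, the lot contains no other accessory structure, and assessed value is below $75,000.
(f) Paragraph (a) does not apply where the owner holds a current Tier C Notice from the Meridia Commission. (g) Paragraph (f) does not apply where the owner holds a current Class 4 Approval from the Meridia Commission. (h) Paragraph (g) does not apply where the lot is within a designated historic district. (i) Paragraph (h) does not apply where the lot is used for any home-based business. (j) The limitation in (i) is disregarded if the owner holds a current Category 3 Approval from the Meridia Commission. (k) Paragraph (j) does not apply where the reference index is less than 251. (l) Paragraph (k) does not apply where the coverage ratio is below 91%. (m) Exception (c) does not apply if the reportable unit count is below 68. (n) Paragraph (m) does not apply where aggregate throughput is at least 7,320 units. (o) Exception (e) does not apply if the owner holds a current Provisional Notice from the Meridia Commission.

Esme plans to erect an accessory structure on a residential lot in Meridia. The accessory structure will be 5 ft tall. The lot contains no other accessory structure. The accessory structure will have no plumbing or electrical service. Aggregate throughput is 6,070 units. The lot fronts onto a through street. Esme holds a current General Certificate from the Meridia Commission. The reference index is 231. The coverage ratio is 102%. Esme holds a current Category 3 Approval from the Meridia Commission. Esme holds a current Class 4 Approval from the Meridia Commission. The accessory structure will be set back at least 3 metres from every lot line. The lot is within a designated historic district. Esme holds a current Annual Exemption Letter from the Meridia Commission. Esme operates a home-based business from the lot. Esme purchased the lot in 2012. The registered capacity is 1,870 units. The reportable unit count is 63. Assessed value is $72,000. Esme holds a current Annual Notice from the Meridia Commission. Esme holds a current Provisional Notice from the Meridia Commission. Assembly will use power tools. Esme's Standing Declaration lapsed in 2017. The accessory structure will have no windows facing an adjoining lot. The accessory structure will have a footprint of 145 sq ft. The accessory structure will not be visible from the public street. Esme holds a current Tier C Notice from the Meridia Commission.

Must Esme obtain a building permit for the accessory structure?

No — exception (a) applies; Esme does not need a building permit.

All of (a)'s requirements are met (the setback is at least 3 m on every side; the structure will not be visible from the street; the structure's height is 5 ft, under the 6 ft limit). Considering the limiting provisions: (f) is triggered (a current Tier C Notice is held), but is displaced by (g): (g) operates against (f): a current Class 4 Approval is held. (h) would limit (g) — the lot is in a historic district — but (i) sets (h) aside: (i) operates against (h): a home-based business operates on the lot. (j) would limit (i) — a current Category 3 Approval is held — but (k) sets (j) aside: (k) operates — the reference index is 231, less than the 251 limit. (l), which would lift (k), is not engaged — the coverage ratio is 102%, not below 91%. So (a) applies.
Exception (b) does not apply: assembly uses power tools.
Exception (c): a current Annual Exemption Letter is held; the structure's footprint is 145 sq ft, below the 170 sq ft limit — every condition holds. Turning to paragraphs (m)–(n): (m) operates against (c): the reportable unit count is 63, below the 68 limit. (n) is not engaged (aggregate throughput is 6,070 units, short of 7,320 units), so (m) stands. (c) is therefore removed.
Exception (d) requires that the owner holds a current Standing Declaration from the Meridia Commission; but the Standing Declaration is not current, so (d) is unavailable.
Exception (e) is satisfied on its face — there is no plumbing or electrical service; the lot has no other accessory structure; assessed value is $72,000, below the $75,000 limit. But applying paragraph (o): (o) operates — a current Provisional Notice is held. Exception (e) does not apply.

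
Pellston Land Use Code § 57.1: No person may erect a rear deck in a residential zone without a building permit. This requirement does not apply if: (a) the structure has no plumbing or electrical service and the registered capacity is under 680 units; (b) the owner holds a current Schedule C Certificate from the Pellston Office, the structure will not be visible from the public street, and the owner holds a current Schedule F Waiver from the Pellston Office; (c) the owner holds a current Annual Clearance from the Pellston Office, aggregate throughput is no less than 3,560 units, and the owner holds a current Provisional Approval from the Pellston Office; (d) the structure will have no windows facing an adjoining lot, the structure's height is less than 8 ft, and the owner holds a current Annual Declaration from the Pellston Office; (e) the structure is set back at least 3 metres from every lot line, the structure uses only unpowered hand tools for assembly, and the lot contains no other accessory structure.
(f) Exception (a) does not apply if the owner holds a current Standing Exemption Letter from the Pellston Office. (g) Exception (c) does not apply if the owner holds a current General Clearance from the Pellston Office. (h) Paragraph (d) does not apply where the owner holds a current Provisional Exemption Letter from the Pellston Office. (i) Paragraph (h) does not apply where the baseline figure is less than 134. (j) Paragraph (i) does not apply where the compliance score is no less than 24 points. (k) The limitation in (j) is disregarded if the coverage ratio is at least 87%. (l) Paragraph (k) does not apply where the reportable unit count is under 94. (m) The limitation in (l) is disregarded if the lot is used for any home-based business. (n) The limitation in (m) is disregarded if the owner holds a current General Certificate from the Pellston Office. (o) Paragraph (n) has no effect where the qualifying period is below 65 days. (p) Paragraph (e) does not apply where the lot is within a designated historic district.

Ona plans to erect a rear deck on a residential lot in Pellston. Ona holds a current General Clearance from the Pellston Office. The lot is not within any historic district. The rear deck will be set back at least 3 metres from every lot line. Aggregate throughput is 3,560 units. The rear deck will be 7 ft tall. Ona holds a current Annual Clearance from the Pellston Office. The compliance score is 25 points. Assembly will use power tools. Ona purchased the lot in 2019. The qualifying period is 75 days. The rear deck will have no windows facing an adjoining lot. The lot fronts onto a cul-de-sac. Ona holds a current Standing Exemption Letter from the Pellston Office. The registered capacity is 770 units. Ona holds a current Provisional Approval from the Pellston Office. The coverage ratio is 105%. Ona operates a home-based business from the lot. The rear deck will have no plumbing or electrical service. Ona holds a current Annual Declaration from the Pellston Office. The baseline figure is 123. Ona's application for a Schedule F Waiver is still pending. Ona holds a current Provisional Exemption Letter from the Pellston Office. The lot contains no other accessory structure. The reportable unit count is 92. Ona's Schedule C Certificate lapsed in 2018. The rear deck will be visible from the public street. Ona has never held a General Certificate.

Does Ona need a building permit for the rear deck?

Exception (a) requires that the registered capacity is under 680 units; but the registered capacity is 770 units, not under 680 units, so (a) is unavailable.
Exception (b) does not apply: there is no Schedule C Certificate in force.
Exception (c)'s conditions are all satisfied: a current Annual Clearance is held; aggregate throughput is 3,560 units, meeting the 3,560 units threshold; a current Provisional Approval is held. But applying paragraph (g): (g) applies — a current General Clearance is held. So (c) is unavailable.
Exception (d) is satisfied on its face — no windows face an adjoining lot; the structure's height is 7 ft, less than the 8 ft limit; a current Annual Declaration is held. As to paragraphs (h)–(o): (h) would limit (d) — a current Provisional Exemption Letter is held — but (i) sets (h) aside: (i) is engaged — the baseline figure is 123, less than the 134 limit. (j) applies (the compliance score is 25 points, meeting the 24 points threshold), but is displaced by (k): (k) operates — the coverage ratio is 105%, meeting the 87% threshold. (l) is engaged (the reportable unit count is 92, under the 94 limit), but yields to (m): (m) operates against (l): a home-based business operates on the lot. (n) is not triggered (the General Certificate is not current), so (m) stands. Exception (d) stands.
Exception (e) requires that the structure uses only unpowered hand tools for assembly; but assembly uses power tools, so (e) is unavailable.

No — exception (d) applies; Ona does not need a building permit.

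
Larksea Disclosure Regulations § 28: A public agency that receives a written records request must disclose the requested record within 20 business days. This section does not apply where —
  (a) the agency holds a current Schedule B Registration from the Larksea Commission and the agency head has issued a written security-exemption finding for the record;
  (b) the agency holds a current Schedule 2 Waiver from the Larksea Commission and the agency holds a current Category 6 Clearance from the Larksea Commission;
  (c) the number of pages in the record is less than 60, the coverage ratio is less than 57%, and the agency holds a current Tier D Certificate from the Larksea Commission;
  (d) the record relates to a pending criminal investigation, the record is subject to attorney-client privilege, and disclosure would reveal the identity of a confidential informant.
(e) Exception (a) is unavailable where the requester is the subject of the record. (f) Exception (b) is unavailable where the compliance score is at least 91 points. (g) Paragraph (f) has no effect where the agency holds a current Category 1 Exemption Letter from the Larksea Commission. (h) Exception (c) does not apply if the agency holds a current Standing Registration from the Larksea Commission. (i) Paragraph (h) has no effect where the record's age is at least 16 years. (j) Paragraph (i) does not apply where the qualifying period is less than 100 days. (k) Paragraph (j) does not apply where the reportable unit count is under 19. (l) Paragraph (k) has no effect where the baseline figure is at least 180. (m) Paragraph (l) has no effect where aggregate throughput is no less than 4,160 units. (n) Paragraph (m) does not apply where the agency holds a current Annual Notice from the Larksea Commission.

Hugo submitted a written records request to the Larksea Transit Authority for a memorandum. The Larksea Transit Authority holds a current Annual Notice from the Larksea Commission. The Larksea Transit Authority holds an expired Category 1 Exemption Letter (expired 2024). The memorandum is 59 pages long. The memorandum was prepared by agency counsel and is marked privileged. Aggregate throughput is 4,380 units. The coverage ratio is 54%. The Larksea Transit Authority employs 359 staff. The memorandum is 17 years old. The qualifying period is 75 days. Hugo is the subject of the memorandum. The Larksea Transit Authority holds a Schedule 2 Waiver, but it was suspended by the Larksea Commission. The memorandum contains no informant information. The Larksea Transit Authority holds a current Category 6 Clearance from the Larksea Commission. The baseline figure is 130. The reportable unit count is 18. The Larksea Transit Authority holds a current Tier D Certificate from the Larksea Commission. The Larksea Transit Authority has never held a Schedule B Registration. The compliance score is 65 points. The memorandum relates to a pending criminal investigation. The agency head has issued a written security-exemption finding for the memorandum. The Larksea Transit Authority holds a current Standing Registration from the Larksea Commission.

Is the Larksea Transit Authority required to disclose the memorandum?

Exception (a) does not apply: no current Schedule B Registration is held.
Exception (b) does not apply: there is no Schedule 2 Waiver in force.
All of (c)'s requirements are met (the number of pages in the record is 59, less than the 60 limit; the coverage ratio is 54%, less than the 57% limit; a current Tier D Certificate is held). Under paragraphs (h)–(n): (h) is triggered (a current Standing Registration is held), but is overridden by (i): (i) operates against (h): the record's age is 17 years, meeting the 16 years threshold. (j) would limit (i) — the qualifying period is 75 days, less than the 100 days limit — but (k) sets (j) aside: (k) operates against (j): the reportable unit count is 18, under the 19 limit. (l), which would lift (k), is not triggered — the baseline figure is 130, short of 180. So (c) applies.
Exception (d) fails — the memorandum contains no informant information.

No — exception (c) applies; the Larksea Transit Authority is not required to disclose the memorandum.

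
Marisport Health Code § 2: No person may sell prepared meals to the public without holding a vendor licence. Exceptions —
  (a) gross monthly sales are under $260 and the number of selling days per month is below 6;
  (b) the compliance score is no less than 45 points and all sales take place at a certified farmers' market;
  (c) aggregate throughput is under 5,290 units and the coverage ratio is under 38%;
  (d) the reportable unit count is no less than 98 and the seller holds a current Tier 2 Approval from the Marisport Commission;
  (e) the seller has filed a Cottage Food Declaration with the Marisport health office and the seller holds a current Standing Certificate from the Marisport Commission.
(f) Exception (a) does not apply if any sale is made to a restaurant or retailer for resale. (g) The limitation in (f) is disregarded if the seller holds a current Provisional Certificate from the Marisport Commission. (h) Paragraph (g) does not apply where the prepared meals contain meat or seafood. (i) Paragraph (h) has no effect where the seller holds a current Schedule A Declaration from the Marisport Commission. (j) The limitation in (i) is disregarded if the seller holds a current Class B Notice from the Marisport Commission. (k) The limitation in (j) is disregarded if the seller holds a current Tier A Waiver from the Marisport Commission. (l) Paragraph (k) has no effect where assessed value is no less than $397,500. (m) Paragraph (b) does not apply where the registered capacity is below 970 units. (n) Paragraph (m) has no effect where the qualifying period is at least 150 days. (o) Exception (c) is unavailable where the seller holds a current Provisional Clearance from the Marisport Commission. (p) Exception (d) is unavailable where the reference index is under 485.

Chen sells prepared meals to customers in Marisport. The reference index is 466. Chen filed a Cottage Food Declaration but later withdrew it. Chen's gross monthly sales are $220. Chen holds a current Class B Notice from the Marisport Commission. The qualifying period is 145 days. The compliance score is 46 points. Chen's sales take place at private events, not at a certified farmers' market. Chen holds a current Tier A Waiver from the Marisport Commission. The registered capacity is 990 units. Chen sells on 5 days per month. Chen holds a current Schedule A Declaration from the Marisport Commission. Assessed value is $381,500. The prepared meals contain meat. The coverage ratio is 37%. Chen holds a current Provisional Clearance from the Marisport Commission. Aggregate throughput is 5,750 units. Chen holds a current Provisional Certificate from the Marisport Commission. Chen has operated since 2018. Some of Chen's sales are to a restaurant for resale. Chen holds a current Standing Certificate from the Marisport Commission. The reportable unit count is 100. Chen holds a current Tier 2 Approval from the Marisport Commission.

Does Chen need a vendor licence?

No — exception (a) applies; Chen is not required to hold a vendor licence.

Exception (a) is satisfied on its face — gross monthly sales are $220, under the $260 limit; the number of selling days per month is 5, below the 6 limit. Considering the limiting provisions: (f) is engaged (some sales are to a restaurant for resale), but is displaced by (g): (g) operates against (f): a current Provisional Certificate is held. (h) would limit (g) — the prepared meals contain meat — but (i) sets (h) aside: (i) operates against (h): a current Schedule A Declaration is held. (j) would limit (i) — a current Class B Notice is held — but (k) sets (j) aside: (k) is triggered — a current Tier A Waiver is held. (l) is inapplicable (assessed value is $381,500, short of $397,500), so (k) stands. (a) remains available.
Exception (b) does not apply: sales are at private events, not a certified farmers' market.
Exception (c) does not apply: aggregate throughput is 5,750 units, not under 5,290 units.
Exception (d): the reportable unit count is 100, meeting the 98 threshold; a current Tier 2 Approval is held — every condition holds. Turning to paragraph (p): (p) operates against (d): the reference index is 466, under the 485 limit. Exception (d) does not apply.
Exception (e) fails — the Cottage Food Declaration was withdrawn.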